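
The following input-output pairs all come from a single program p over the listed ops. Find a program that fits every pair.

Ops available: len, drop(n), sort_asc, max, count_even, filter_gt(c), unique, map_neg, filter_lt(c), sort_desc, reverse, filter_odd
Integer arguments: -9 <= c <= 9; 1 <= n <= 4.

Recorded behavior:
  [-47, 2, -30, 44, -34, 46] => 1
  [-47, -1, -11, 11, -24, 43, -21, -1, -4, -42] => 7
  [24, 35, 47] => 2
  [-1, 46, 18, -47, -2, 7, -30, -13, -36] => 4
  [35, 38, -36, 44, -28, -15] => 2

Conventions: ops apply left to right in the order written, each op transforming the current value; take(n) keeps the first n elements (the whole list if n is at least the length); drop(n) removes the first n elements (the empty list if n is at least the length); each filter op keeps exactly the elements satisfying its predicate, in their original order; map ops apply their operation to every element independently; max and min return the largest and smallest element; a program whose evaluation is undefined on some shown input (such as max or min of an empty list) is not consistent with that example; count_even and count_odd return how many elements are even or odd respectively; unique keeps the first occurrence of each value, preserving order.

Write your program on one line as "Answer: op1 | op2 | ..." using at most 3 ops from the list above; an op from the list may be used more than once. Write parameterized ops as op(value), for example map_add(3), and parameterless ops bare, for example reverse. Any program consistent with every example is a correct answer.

filter_odd | reverse | len

Check, running the answer program on each example:
  [-47, 2, -30, 44, -34, 46] -> [-47] -> [-47] -> 1
  [-47, -1, -11, 11, -24, 43, -21, -1, -4, -42] -> [-47, -1, -11, 11, 43, -21, -1] -> [-1, -21, 43, 11, -11, -1, -47] -> 7
  [24, 35, 47] -> [35, 47] -> [47, 35] -> 2
  [-1, 46, 18, -47, -2, 7, -30, -13, -36] -> [-1, -47, 7, -13] -> [-13, 7, -47, -1] -> 4
  [35, 38, -36, 44, -28, -15] -> [35, -15] -> [-15, 35] -> 2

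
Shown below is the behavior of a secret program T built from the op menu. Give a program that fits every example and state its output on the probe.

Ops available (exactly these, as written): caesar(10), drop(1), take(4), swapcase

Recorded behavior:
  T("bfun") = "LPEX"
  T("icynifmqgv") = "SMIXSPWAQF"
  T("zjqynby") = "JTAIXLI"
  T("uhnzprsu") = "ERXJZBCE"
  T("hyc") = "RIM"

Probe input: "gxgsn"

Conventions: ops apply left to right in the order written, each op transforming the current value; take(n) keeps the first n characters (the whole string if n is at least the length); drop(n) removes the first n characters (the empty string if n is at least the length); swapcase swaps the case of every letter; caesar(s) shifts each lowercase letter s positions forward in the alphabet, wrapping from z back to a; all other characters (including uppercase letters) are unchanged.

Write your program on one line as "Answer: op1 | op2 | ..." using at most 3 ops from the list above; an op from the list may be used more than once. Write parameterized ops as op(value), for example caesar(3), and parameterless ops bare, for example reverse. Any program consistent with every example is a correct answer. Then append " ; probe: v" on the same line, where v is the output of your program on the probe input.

caesar(10) | swapcase ; probe: "QHQCX"

Check, running the answer program on each example:
  "bfun" -> "lpex" -> "LPEX"
  "icynifmqgv" -> "smixspwaqf" -> "SMIXSPWAQF"
  "zjqynby" -> "jtaixli" -> "JTAIXLI"
  "uhnzprsu" -> "erxjzbce" -> "ERXJZBCE"
  "hyc" -> "rim" -> "RIM"
  probe: "gxgsn" -> "qhqcx" -> "QHQCX"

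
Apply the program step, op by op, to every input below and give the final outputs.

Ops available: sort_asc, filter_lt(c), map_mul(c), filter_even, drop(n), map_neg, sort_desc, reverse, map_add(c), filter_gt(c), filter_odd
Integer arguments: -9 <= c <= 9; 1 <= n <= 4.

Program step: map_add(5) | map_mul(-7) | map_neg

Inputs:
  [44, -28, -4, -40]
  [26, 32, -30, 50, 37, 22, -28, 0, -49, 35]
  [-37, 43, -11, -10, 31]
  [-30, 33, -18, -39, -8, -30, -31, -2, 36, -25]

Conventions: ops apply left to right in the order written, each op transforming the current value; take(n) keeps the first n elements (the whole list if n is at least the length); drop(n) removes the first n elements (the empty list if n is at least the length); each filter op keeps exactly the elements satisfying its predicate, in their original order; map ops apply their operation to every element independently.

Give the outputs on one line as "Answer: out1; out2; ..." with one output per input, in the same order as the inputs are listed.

Execution, op by op:
  [44, -28, -4, -40] -> [49, -23, 1, -35] -> [-343, 161, -7, 245] -> [343, -161, 7, -245]
  [26, 32, -30, 50, 37, 22, -28, 0, -49, 35] -> [31, 37, -25, 55, 42, 27, -23, 5, -44, 40] -> [-217, -259, 175, -385, -294, -189, 161, -35, 308, -280] -> [217, 259, -175, 385, 294, 189, -161, 35, -308, 280]
  [-37, 43, -11, -10, 31] -> [-32, 48, -6, -5, 36] -> [224, -336, 42, 35, -252] -> [-224, 336, -42, -35, 252]
  [-30, 33, -18, -39, -8, -30, -31, -2, 36, -25] -> [-25, 38, -13, -34, -3, -25, -26, 3, 41, -20] -> [175, -266, 91, 238, 21, 175, 182, -21, -287, 140] -> [-175, 266, -91, -238, -21, -175, -182, 21, 287, -140]

[343, -161, 7, -245]; [217, 259, -175, 385, 294, 189, -161, 35, -308, 280]; [-224, 336, -42, -35, 252]; [-175, 266, -91, -238, -21, -175, -182, 21, 287, -140]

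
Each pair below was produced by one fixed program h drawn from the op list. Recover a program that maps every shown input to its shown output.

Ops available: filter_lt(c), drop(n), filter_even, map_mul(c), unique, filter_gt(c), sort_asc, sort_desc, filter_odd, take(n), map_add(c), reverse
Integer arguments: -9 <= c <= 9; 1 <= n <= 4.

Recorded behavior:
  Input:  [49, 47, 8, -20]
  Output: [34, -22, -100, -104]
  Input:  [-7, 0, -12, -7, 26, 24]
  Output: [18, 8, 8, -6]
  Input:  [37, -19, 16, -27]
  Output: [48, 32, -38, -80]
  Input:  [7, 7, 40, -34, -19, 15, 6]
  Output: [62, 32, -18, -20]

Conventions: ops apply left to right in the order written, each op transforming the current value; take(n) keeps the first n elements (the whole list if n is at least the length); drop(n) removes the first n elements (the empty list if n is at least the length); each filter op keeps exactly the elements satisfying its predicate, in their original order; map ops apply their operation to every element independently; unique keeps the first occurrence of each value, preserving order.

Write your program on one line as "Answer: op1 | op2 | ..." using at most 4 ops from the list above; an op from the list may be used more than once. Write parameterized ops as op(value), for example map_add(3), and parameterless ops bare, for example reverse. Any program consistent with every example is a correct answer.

map_add(3) | sort_asc | map_mul(-2) | take(4)

Check, running the answer program on each example:
  [49, 47, 8, -20] -> [52, 50, 11, -17] -> [-17, 11, 50, 52] -> [34, -22, -100, -104] -> [34, -22, -100, -104]
  [-7, 0, -12, -7, 26, 24] -> [-4, 3, -9, -4, 29, 27] -> [-9, -4, -4, 3, 27, 29] -> [18, 8, 8, -6, -54, -58] -> [18, 8, 8, -6]
  [37, -19, 16, -27] -> [40, -16, 19, -24] -> [-24, -16, 19, 40] -> [48, 32, -38, -80] -> [48, 32, -38, -80]
  [7, 7, 40, -34, -19, 15, 6] -> [10, 10, 43, -31, -16, 18, 9] -> [-31, -16, 9, 10, 10, 18, 43] -> [62, 32, -18, -20, -20, -36, -86] -> [62, 32, -18, -20]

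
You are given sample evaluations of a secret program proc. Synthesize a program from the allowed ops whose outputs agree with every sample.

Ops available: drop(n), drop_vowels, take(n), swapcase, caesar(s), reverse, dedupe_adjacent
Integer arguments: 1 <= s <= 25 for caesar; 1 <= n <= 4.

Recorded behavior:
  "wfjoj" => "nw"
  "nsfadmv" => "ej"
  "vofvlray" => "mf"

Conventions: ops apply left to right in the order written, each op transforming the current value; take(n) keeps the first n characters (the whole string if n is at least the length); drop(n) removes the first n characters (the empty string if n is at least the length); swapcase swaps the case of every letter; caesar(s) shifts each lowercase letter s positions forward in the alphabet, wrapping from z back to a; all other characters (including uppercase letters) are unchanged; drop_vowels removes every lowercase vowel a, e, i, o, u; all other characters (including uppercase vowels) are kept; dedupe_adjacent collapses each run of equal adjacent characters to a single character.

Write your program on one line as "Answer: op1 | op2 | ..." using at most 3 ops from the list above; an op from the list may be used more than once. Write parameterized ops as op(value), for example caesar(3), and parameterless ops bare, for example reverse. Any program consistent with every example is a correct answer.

caesar(17) | take(3) | take(2)

Check, running the answer program on each example:
  "wfjoj" -> "nwafa" -> "nwa" -> "nw"
  "nsfadmv" -> "ejwrudm" -> "ejw" -> "ej"
  "vofvlray" -> "mfwmcirp" -> "mfw" -> "mf"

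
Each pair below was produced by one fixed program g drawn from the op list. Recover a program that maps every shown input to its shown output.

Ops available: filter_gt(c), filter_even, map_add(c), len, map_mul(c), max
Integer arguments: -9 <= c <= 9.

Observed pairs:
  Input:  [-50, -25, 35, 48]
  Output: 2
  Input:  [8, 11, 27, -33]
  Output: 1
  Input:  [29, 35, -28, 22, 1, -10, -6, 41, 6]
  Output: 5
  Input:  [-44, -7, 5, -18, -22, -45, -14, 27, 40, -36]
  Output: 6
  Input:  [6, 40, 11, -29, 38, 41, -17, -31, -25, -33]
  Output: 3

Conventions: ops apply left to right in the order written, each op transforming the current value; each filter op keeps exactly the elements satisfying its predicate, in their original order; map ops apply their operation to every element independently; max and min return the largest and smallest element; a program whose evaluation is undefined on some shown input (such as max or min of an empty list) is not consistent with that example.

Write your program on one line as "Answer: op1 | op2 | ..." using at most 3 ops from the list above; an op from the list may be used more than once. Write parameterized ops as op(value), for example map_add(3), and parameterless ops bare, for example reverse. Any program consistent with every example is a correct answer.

filter_even | map_mul(-4) | len

Check, running the answer program on each example:
  [-50, -25, 35, 48] -> [-50, 48] -> [200, -192] -> 2
  [8, 11, 27, -33] -> [8] -> [-32] -> 1
  [29, 35, -28, 22, 1, -10, -6, 41, 6] -> [-28, 22, -10, -6, 6] -> [112, -88, 40, 24, -24] -> 5
  [-44, -7, 5, -18, -22, -45, -14, 27, 40, -36] -> [-44, -18, -22, -14, 40, -36] -> [176, 72, 88, 56, -160, 144] -> 6
  [6, 40, 11, -29, 38, 41, -17, -31, -25, -33] -> [6, 40, 38] -> [-24, -160, -152] -> 3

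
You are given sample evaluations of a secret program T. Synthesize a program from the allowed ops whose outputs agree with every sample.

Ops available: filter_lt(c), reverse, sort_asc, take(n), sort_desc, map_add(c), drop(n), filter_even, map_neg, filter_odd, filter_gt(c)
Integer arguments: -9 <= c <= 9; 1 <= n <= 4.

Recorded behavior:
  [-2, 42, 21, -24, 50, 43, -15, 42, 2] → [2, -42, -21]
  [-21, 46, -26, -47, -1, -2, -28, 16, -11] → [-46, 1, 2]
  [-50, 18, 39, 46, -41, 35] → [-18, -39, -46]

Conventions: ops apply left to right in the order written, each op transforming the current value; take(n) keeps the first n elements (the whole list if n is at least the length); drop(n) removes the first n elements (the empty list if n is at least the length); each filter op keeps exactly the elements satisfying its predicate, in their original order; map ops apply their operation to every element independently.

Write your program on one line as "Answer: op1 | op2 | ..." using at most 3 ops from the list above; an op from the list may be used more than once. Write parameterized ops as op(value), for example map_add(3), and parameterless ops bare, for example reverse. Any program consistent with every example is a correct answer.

map_neg | filter_lt(6) | take(3)

Check, running the answer program on each example:
  [-2, 42, 21, -24, 50, 43, -15, 42, 2] -> [2, -42, -21, 24, -50, -43, 15, -42, -2] -> [2, -42, -21, -50, -43, -42, -2] -> [2, -42, -21]
  [-21, 46, -26, -47, -1, -2, -28, 16, -11] -> [21, -46, 26, 47, 1, 2, 28, -16, 11] -> [-46, 1, 2, -16] -> [-46, 1, 2]
  [-50, 18, 39, 46, -41, 35] -> [50, -18, -39, -46, 41, -35] -> [-18, -39, -46, -35] -> [-18, -39, -46]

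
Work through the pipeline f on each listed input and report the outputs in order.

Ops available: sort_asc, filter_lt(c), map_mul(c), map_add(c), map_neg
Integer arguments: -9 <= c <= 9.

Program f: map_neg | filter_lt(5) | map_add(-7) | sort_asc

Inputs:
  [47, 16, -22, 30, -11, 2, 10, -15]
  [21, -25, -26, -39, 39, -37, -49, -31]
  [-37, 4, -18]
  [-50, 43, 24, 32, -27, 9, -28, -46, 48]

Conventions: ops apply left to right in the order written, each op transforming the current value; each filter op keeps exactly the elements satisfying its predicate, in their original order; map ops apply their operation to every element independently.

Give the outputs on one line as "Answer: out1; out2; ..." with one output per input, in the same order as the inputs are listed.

[-54, -37, -23, -17, -9]; [-46, -28]; [-11]; [-55, -50, -39, -31, -16]

Execution, op by op:
  [47, 16, -22, 30, -11, 2, 10, -15] -> [-47, -16, 22, -30, 11, -2, -10, 15] -> [-47, -16, -30, -2, -10] -> [-54, -23, -37, -9, -17] -> [-54, -37, -23, -17, -9]
  [21, -25, -26, -39, 39, -37, -49, -31] -> [-21, 25, 26, 39, -39, 37, 49, 31] -> [-21, -39] -> [-28, -46] -> [-46, -28]
  [-37, 4, -18] -> [37, -4, 18] -> [-4] -> [-11] -> [-11]
  [-50, 43, 24, 32, -27, 9, -28, -46, 48] -> [50, -43, -24, -32, 27, -9, 28, 46, -48] -> [-43, -24, -32, -9, -48] -> [-50, -31, -39, -16, -55] -> [-55, -50, -39, -31, -16]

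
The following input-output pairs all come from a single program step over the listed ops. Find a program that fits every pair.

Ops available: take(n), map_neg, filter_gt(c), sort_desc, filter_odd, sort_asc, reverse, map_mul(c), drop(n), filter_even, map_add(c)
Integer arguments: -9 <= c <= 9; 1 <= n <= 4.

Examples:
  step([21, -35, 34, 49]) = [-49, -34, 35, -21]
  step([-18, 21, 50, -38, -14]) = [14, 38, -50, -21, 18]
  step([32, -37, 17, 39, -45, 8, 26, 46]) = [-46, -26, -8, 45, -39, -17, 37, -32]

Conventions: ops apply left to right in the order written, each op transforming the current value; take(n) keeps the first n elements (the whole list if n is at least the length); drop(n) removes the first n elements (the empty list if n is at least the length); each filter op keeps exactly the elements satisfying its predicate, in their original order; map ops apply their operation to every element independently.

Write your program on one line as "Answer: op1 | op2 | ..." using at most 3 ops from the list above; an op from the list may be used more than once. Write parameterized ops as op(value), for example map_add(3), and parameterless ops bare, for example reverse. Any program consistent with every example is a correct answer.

reverse | map_neg

Check, running the answer program on each example:
  [21, -35, 34, 49] -> [49, 34, -35, 21] -> [-49, -34, 35, -21]
  [-18, 21, 50, -38, -14] -> [-14, -38, 50, 21, -18] -> [14, 38, -50, -21, 18]
  [32, -37, 17, 39, -45, 8, 26, 46] -> [46, 26, 8, -45, 39, 17, -37, 32] -> [-46, -26, -8, 45, -39, -17, 37, -32]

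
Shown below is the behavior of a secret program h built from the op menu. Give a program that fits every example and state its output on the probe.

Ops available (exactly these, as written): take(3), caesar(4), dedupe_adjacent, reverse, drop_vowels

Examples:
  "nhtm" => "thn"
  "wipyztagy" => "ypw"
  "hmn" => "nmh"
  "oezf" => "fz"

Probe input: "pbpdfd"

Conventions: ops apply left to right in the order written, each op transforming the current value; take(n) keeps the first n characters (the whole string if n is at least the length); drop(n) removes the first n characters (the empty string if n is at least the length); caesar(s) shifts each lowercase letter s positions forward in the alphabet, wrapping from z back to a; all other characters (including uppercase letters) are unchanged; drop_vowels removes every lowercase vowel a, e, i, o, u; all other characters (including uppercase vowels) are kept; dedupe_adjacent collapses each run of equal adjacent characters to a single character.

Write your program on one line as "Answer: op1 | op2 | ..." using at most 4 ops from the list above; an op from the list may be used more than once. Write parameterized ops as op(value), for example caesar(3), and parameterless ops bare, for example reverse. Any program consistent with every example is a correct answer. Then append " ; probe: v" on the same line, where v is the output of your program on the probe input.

drop_vowels | take(3) | reverse ; probe: "pbp"

Check, running the answer program on each example:
  "nhtm" -> "nhtm" -> "nht" -> "thn"
  "wipyztagy" -> "wpyztgy" -> "wpy" -> "ypw"
  "hmn" -> "hmn" -> "hmn" -> "nmh"
  "oezf" -> "zf" -> "zf" -> "fz"
  probe: "pbpdfd" -> "pbpdfd" -> "pbp" -> "pbp"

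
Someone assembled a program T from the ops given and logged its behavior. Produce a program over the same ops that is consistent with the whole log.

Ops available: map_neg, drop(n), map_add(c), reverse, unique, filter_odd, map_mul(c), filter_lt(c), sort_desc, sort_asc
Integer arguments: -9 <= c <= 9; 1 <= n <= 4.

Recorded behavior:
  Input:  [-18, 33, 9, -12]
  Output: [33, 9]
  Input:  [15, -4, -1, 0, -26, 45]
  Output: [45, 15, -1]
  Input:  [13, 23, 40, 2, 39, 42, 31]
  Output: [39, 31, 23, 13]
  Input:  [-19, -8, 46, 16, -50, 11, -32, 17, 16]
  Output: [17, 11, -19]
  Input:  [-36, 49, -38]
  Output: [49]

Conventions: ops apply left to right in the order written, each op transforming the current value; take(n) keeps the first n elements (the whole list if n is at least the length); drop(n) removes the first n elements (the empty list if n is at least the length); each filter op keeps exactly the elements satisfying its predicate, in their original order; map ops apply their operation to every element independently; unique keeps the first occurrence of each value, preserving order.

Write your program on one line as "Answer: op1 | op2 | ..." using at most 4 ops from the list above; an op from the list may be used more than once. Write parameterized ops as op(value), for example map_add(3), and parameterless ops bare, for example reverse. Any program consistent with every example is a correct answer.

unique | sort_desc | filter_odd

Check, running the answer program on each example:
  [-18, 33, 9, -12] -> [-18, 33, 9, -12] -> [33, 9, -12, -18] -> [33, 9]
  [15, -4, -1, 0, -26, 45] -> [15, -4, -1, 0, -26, 45] -> [45, 15, 0, -1, -4, -26] -> [45, 15, -1]
  [13, 23, 40, 2, 39, 42, 31] -> [13, 23, 40, 2, 39, 42, 31] -> [42, 40, 39, 31, 23, 13, 2] -> [39, 31, 23, 13]
  [-19, -8, 46, 16, -50, 11, -32, 17, 16] -> [-19, -8, 46, 16, -50, 11, -32, 17] -> [46, 17, 16, 11, -8, -19, -32, -50] -> [17, 11, -19]
  [-36, 49, -38] -> [-36, 49, -38] -> [49, -36, -38] -> [49]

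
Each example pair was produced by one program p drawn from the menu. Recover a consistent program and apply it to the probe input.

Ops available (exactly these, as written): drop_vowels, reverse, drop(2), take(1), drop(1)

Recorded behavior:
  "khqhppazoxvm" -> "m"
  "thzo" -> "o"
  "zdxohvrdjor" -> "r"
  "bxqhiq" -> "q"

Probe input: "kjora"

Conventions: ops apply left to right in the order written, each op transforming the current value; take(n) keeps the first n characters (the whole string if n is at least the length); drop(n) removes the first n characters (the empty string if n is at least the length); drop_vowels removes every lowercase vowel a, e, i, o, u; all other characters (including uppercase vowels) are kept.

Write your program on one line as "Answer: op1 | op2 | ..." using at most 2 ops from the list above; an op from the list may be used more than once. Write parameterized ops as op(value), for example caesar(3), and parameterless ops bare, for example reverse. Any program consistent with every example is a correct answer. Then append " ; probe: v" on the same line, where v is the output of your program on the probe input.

reverse | take(1) ; probe: "a"

Check, running the answer program on each example:
  "khqhppazoxvm" -> "mvxozapphqhk" -> "m"
  "thzo" -> "ozht" -> "o"
  "zdxohvrdjor" -> "rojdrvhoxdz" -> "r"
  "bxqhiq" -> "qihqxb" -> "q"
  probe: "kjora" -> "arojk" -> "a"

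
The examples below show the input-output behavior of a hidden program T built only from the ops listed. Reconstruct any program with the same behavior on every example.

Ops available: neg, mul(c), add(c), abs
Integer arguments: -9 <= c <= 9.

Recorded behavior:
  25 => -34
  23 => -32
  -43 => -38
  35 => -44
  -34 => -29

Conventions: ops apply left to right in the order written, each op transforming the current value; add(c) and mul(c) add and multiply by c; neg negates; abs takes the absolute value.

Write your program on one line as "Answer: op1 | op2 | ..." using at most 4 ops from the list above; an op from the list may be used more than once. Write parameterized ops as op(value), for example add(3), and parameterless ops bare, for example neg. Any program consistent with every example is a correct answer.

add(7) | abs | add(2) | neg

Check, running the answer program on each example:
  25 -> 32 -> 32 -> 34 -> -34
  23 -> 30 -> 30 -> 32 -> -32
  -43 -> -36 -> 36 -> 38 -> -38
  35 -> 42 -> 42 -> 44 -> -44
  -34 -> -27 -> 27 -> 29 -> -29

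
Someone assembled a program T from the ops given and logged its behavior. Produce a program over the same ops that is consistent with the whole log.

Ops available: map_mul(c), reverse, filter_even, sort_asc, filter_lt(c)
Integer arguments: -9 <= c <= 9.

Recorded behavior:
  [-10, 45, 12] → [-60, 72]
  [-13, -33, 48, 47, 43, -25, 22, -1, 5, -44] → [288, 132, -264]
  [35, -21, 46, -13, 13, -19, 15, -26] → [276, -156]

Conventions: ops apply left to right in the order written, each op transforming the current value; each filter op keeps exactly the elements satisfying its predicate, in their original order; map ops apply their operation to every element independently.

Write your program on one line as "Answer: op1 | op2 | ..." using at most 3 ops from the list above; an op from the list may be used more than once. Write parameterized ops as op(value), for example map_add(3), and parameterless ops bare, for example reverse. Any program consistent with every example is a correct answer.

filter_even | map_mul(6)

Check, running the answer program on each example:
  [-10, 45, 12] -> [-10, 12] -> [-60, 72]
  [-13, -33, 48, 47, 43, -25, 22, -1, 5, -44] -> [48, 22, -44] -> [288, 132, -264]
  [35, -21, 46, -13, 13, -19, 15, -26] -> [46, -26] -> [276, -156]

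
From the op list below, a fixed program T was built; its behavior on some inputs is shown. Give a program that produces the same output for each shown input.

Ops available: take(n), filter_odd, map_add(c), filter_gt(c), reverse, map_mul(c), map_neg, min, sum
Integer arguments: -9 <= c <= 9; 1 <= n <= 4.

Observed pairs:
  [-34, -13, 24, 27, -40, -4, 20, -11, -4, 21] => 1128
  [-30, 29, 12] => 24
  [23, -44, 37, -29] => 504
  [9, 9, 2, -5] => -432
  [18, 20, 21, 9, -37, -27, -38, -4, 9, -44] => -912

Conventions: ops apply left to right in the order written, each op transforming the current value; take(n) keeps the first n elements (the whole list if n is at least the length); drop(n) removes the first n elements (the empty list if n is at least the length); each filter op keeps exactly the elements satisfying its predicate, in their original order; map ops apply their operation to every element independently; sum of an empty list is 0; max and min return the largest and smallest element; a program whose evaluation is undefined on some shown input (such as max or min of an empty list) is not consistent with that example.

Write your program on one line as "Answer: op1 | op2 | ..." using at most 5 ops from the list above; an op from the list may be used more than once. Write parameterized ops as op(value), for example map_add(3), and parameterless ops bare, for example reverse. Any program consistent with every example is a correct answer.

map_mul(-8) | take(2) | map_mul(3) | reverse | sum

Check, running the answer program on each example:
  [-34, -13, 24, 27, -40, -4, 20, -11, -4, 21] -> [272, 104, -192, -216, 320, 32, -160, 88, 32, -168] -> [272, 104] -> [816, 312] -> [312, 816] -> 1128
  [-30, 29, 12] -> [240, -232, -96] -> [240, -232] -> [720, -696] -> [-696, 720] -> 24
  [23, -44, 37, -29] -> [-184, 352, -296, 232] -> [-184, 352] -> [-552, 1056] -> [1056, -552] -> 504
  [9, 9, 2, -5] -> [-72, -72, -16, 40] -> [-72, -72] -> [-216, -216] -> [-216, -216] -> -432
  [18, 20, 21, 9, -37, -27, -38, -4, 9, -44] -> [-144, -160, -168, -72, 296, 216, 304, 32, -72, 352] -> [-144, -160] -> [-432, -480] -> [-480, -432] -> -912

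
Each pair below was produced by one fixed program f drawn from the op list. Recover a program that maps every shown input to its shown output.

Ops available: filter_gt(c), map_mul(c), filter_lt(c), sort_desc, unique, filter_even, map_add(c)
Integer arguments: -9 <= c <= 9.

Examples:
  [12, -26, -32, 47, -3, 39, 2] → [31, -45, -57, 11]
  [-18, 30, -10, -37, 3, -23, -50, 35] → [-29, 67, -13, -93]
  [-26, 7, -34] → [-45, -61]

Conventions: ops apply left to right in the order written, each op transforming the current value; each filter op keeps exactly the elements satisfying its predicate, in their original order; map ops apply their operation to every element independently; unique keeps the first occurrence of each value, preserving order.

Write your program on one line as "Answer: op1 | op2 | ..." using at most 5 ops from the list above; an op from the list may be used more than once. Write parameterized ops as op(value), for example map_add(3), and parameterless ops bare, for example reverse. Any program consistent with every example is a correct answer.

map_add(6) | filter_even | map_mul(2) | map_add(-5)

Check, running the answer program on each example:
  [12, -26, -32, 47, -3, 39, 2] -> [18, -20, -26, 53, 3, 45, 8] -> [18, -20, -26, 8] -> [36, -40, -52, 16] -> [31, -45, -57, 11]
  [-18, 30, -10, -37, 3, -23, -50, 35] -> [-12, 36, -4, -31, 9, -17, -44, 41] -> [-12, 36, -4, -44] -> [-24, 72, -8, -88] -> [-29, 67, -13, -93]
  [-26, 7, -34] -> [-20, 13, -28] -> [-20, -28] -> [-40, -56] -> [-45, -61]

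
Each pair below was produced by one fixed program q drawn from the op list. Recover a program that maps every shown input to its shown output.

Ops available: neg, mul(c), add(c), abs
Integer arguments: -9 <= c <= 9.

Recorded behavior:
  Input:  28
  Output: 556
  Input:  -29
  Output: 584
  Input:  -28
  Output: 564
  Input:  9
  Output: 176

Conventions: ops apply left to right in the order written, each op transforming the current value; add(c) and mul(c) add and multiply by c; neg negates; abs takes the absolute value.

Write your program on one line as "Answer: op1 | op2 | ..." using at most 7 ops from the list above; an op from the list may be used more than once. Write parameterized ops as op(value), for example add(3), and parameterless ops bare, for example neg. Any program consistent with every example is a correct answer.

mul(-5) | neg | mul(-4) | add(2) | add(2) | abs

Check, running the answer program on each example:
  28 -> -140 -> 140 -> -560 -> -558 -> -556 -> 556
  -29 -> 145 -> -145 -> 580 -> 582 -> 584 -> 584
  -28 -> 140 -> -140 -> 560 -> 562 -> 564 -> 564
  9 -> -45 -> 45 -> -180 -> -178 -> -176 -> 176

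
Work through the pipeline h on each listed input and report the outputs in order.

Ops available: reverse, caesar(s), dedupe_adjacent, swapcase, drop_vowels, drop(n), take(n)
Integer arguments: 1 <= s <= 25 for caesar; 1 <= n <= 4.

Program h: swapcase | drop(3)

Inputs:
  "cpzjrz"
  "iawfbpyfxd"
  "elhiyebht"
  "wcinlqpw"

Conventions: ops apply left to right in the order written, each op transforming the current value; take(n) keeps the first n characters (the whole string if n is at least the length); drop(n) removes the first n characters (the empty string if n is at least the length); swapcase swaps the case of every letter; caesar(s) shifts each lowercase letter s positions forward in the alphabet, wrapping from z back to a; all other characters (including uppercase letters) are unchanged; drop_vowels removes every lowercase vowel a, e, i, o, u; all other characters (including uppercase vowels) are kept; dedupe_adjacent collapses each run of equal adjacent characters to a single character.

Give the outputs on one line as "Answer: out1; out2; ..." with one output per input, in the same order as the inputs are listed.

Execution, op by op:
  "cpzjrz" -> "CPZJRZ" -> "JRZ"
  "iawfbpyfxd" -> "IAWFBPYFXD" -> "FBPYFXD"
  "elhiyebht" -> "ELHIYEBHT" -> "IYEBHT"
  "wcinlqpw" -> "WCINLQPW" -> "NLQPW"

"JRZ"; "FBPYFXD"; "IYEBHT"; "NLQPW"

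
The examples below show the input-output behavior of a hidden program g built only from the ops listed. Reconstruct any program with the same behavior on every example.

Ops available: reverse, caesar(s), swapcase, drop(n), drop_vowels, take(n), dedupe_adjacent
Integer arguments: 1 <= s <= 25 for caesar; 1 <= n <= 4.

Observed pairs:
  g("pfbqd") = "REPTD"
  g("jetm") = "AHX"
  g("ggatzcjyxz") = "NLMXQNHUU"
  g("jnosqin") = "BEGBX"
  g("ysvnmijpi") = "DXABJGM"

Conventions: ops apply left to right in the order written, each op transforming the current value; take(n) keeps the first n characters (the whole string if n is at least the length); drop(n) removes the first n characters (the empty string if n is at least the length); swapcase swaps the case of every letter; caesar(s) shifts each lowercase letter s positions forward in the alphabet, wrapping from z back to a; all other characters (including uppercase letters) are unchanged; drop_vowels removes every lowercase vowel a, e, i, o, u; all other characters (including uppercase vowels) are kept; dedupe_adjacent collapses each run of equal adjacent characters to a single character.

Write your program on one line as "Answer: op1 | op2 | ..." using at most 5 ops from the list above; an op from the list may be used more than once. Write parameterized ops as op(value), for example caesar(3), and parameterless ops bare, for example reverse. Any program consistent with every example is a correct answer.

reverse | drop_vowels | caesar(14) | swapcase

Check, running the answer program on each example:
  "pfbqd" -> "dqbfp" -> "dqbfp" -> "reptd" -> "REPTD"
  "jetm" -> "mtej" -> "mtj" -> "ahx" -> "AHX"
  "ggatzcjyxz" -> "zxyjcztagg" -> "zxyjcztgg" -> "nlmxqnhuu" -> "NLMXQNHUU"
  "jnosqin" -> "niqsonj" -> "nqsnj" -> "begbx" -> "BEGBX"
  "ysvnmijpi" -> "ipjimnvsy" -> "pjmnvsy" -> "dxabjgm" -> "DXABJGM"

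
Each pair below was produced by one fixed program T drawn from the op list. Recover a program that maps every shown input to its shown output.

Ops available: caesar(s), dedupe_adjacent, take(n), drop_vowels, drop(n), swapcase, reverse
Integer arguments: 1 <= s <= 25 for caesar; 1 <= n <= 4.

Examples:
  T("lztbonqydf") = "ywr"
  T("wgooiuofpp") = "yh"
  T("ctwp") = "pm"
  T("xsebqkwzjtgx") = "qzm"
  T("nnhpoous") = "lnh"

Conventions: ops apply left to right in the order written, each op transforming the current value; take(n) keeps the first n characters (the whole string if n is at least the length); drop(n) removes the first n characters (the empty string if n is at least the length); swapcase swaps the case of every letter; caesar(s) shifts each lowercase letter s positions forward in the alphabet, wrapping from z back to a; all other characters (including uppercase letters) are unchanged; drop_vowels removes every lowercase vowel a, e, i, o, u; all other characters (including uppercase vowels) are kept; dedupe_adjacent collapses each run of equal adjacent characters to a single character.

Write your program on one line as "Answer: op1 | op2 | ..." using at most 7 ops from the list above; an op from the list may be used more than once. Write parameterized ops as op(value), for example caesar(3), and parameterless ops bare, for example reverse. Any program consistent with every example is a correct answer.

caesar(11) | caesar(8) | dedupe_adjacent | reverse | take(3) | drop_vowels

Check, running the answer program on each example:
  "lztbonqydf" -> "wkemzybjoq" -> "esmuhgjrwy" -> "esmuhgjrwy" -> "ywrjghumse" -> "ywr" -> "ywr"
  "wgooiuofpp" -> "hrzztfzqaa" -> "pzhhbnhyii" -> "pzhbnhyi" -> "iyhnbhzp" -> "iyh" -> "yh"
  "ctwp" -> "neha" -> "vmpi" -> "vmpi" -> "ipmv" -> "ipm" -> "pm"
  "xsebqkwzjtgx" -> "idpmbvhkueri" -> "qlxujdpscmzq" -> "qlxujdpscmzq" -> "qzmcspdjuxlq" -> "qzm" -> "qzm"
  "nnhpoous" -> "yysazzfd" -> "ggaihhnl" -> "gaihnl" -> "lnhiag" -> "lnh" -> "lnh"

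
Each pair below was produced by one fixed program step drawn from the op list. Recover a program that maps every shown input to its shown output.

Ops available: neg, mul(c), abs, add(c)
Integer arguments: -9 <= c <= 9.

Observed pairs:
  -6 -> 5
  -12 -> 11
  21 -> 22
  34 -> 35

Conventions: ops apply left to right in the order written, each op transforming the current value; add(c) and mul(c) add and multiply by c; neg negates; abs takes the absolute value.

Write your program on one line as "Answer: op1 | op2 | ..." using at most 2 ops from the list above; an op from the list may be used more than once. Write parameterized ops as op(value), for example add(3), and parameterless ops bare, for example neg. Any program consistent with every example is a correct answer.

add(1) | abs

Check, running the answer program on each example:
  -6 -> -5 -> 5
  -12 -> -11 -> 11
  21 -> 22 -> 22
  34 -> 35 -> 35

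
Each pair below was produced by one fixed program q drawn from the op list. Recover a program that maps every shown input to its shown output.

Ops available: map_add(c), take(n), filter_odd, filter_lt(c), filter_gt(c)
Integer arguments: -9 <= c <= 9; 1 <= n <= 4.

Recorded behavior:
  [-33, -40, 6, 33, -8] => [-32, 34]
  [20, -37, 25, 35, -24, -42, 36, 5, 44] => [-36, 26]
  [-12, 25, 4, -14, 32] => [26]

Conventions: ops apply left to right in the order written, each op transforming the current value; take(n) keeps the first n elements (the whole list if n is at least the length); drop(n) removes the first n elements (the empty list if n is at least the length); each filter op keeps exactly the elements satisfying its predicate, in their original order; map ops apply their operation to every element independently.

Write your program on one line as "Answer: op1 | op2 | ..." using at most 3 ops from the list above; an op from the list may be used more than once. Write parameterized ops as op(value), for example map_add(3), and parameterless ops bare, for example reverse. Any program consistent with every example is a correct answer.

filter_odd | take(2) | map_add(1)

Check, running the answer program on each example:
  [-33, -40, 6, 33, -8] -> [-33, 33] -> [-33, 33] -> [-32, 34]
  [20, -37, 25, 35, -24, -42, 36, 5, 44] -> [-37, 25, 35, 5] -> [-37, 25] -> [-36, 26]
  [-12, 25, 4, -14, 32] -> [25] -> [25] -> [26]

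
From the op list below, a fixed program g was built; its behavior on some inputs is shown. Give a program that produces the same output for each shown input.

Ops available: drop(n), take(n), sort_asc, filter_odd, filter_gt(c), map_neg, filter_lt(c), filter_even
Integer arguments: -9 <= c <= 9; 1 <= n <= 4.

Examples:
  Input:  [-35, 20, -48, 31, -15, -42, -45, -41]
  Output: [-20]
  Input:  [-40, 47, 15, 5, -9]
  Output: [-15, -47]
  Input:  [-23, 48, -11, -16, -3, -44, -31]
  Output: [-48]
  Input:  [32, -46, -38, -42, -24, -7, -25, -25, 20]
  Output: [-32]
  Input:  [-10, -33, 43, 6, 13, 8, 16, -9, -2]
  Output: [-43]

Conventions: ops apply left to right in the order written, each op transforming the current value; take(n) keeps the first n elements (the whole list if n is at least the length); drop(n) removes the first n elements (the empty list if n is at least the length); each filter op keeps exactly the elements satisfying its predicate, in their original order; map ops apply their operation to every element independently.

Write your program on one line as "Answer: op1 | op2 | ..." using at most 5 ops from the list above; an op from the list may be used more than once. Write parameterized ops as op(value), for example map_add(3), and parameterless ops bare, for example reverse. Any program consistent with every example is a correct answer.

take(3) | sort_asc | filter_gt(-5) | map_neg

Check, running the answer program on each example:
  [-35, 20, -48, 31, -15, -42, -45, -41] -> [-35, 20, -48] -> [-48, -35, 20] -> [20] -> [-20]
  [-40, 47, 15, 5, -9] -> [-40, 47, 15] -> [-40, 15, 47] -> [15, 47] -> [-15, -47]
  [-23, 48, -11, -16, -3, -44, -31] -> [-23, 48, -11] -> [-23, -11, 48] -> [48] -> [-48]
  [32, -46, -38, -42, -24, -7, -25, -25, 20] -> [32, -46, -38] -> [-46, -38, 32] -> [32] -> [-32]
  [-10, -33, 43, 6, 13, 8, 16, -9, -2] -> [-10, -33, 43] -> [-33, -10, 43] -> [43] -> [-43]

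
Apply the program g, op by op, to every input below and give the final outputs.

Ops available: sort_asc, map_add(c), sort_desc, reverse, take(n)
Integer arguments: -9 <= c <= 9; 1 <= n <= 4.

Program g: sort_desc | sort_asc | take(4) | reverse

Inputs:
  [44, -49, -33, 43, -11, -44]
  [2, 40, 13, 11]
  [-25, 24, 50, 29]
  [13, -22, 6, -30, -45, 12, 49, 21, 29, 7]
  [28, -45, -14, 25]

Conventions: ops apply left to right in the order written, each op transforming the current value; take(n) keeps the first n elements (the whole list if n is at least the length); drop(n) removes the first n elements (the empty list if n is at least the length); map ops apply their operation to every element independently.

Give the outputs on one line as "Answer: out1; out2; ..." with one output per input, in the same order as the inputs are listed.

[-11, -33, -44, -49]; [40, 13, 11, 2]; [50, 29, 24, -25]; [6, -22, -30, -45]; [28, 25, -14, -45]

Execution, op by op:
  [44, -49, -33, 43, -11, -44] -> [44, 43, -11, -33, -44, -49] -> [-49, -44, -33, -11, 43, 44] -> [-49, -44, -33, -11] -> [-11, -33, -44, -49]
  [2, 40, 13, 11] -> [40, 13, 11, 2] -> [2, 11, 13, 40] -> [2, 11, 13, 40] -> [40, 13, 11, 2]
  [-25, 24, 50, 29] -> [50, 29, 24, -25] -> [-25, 24, 29, 50] -> [-25, 24, 29, 50] -> [50, 29, 24, -25]
  [13, -22, 6, -30, -45, 12, 49, 21, 29, 7] -> [49, 29, 21, 13, 12, 7, 6, -22, -30, -45] -> [-45, -30, -22, 6, 7, 12, 13, 21, 29, 49] -> [-45, -30, -22, 6] -> [6, -22, -30, -45]
  [28, -45, -14, 25] -> [28, 25, -14, -45] -> [-45, -14, 25, 28] -> [-45, -14, 25, 28] -> [28, 25, -14, -45]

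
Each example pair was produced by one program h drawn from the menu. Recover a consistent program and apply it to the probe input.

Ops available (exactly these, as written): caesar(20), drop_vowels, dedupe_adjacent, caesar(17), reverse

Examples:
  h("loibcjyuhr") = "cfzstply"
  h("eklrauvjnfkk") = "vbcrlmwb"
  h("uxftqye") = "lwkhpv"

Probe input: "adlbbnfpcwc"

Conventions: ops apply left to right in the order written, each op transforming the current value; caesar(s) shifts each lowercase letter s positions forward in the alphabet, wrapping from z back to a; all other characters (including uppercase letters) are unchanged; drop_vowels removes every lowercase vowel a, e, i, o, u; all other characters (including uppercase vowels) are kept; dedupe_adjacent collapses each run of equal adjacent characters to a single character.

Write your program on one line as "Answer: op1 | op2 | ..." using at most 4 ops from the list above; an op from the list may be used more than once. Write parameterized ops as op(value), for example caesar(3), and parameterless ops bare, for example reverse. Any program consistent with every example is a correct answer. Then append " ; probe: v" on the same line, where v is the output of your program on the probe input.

caesar(17) | drop_vowels | dedupe_adjacent ; probe: "rcswgtnt"

Check, running the answer program on each example:
  "loibcjyuhr" -> "cfzstaplyi" -> "cfzstply" -> "cfzstply"
  "eklrauvjnfkk" -> "vbcirlmaewbb" -> "vbcrlmwbb" -> "vbcrlmwb"
  "uxftqye" -> "lowkhpv" -> "lwkhpv" -> "lwkhpv"
  probe: "adlbbnfpcwc" -> "rucssewgtnt" -> "rcsswgtnt" -> "rcswgtnt"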